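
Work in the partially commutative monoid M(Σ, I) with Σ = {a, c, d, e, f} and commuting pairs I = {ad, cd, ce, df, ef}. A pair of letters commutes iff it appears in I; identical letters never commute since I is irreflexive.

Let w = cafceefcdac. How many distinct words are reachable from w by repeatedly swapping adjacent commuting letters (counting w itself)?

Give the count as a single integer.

65

0(c) covers ∅
1(a) covers 0:c
2(f) covers 1:a
3(c) covers 2:f
4(e) covers 1:a
5(e) covers 4:e
6(f) covers 3:c
7(c) covers 6:f
8(d) covers 5:e
9(a) covers 5:e, 7:c
10(c) covers 9:a
floor of heap: 0:c
completions by unplaced set U, small U first (add the entries for U minus each lowest piece of U):
  |U|=1: {8}:1  {10}:1
  |U|=2: {8,10}:2  {9,10}:1
  |U|=3: {7,9,10}:1  {8,9,10}:3
  |U|=4: {5,8,9,10}:3  {6,7,9,10}:1  {7,8,9,10}:4
  |U|=5: {3,6,7,9,10}:1  {4,5,8,9,10}:3  {5,7,8,9,10}:7  {6,7,8,9,10}:5
  |U|=6: {2,3,6,7,9,10}:1  {3,6,7,8,9,10}:6  {4,5,7,8,9,10}:10  {5,6,7,8,9,10}:12
  |U|=7: {2,3,6,7,8,9,10}:7  {3,5,6,7,8,9,10}:18  {4,5,6,7,8,9,10}:22
  |U|=8: {2,3,5,6,7,8,9,10}:25  {3,4,5,6,7,8,9,10}:40
  |U|=9: {2,3,4,5,6,7,8,9,10}:65
  start at 0(c): 65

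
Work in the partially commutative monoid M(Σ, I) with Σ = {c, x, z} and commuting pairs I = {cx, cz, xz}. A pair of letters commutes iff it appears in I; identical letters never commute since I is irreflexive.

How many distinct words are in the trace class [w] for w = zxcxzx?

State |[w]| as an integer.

drop 0:z onto floor
drop 1:x onto floor
drop 2:c onto floor
drop 3:x onto {1:x}
drop 4:z onto {0:z}
drop 5:x onto {3:x}
ground layer = {0:z, 1:x, 2:c}
drop-orders for the pieces not yet dropped (sum over which currently-grounded one goes next):
  1 to go: {2} 1  {4} 1  {5} 1
  2 to go: {0,4} 1  {2,4} 2  {2,5} 2  {3,5} 1  {4,5} 2
  3 to go: {0,2,4} 3  {0,4,5} 3  {1,3,5} 1  {2,3,5} 3  {2,4,5} 6  {3,4,5} 3
  4 to go: {0,2,4,5} 12  {0,3,4,5} 6  {1,2,3,5} 4  {1,3,4,5} 4  {2,3,4,5} 12
  if 0:z drops first: 20 orders
  if 1:x drops first: 30 orders
  if 2:c drops first: 10 orders
heap linearizations: 60

60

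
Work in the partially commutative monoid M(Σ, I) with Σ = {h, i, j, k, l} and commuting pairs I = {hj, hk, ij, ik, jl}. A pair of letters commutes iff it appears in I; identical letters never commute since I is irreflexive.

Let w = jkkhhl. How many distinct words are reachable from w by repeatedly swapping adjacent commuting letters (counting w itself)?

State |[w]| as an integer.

10

0(j) covers ∅
1(k) covers 0:j
2(k) covers 1:k
3(h) covers ∅
4(h) covers 3:h
5(l) covers 2:k, 4:h
floor of heap: 0:j, 3:h
completions by unplaced set U, small U first (add the entries for U minus each lowest piece of U):
  |U|=1: {5}:1
  |U|=2: {2,5}:1  {4,5}:1
  |U|=3: {1,2,5}:1  {2,4,5}:2  {3,4,5}:1
  |U|=4: {0,1,2,5}:1  {1,2,4,5}:3  {2,3,4,5}:3
  start at 0(j): 6
  start at 3(h): 4
sum over floor = 10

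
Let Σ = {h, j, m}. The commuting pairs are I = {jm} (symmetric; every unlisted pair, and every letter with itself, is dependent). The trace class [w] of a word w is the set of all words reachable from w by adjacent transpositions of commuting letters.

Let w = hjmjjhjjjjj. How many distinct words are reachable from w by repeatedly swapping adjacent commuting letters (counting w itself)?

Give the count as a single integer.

drop 0:h onto floor
drop 1:j onto {0:h}
drop 2:m onto {0:h}
drop 3:j onto {1:j}
drop 4:j onto {3:j}
drop 5:h onto {2:m, 4:j}
drop 6:j onto {5:h}
drop 7:j onto {6:j}
drop 8:j onto {7:j}
drop 9:j onto {8:j}
drop 10:j onto {9:j}
ground layer = {0:h}
drop-orders for the pieces not yet dropped (sum over which currently-grounded one goes next):
  1 to go: {10} 1
  2 to go: {9,10} 1
  3 to go: {8,9,10} 1
  4 to go: {7,8,9,10} 1
  5 to go: {6,7,8,9,10} 1
  6 to go: {5,6,7,8,9,10} 1
  7 to go: {2,5,6,7,8,9,10} 1  {4,5,6,7,8,9,10} 1
  8 to go: {2,4,5,6,7,8,9,10} 2  {3,4,5,6,7,8,9,10} 1
  9 to go: {1,3,4,5,6,7,8,9,10} 1  {2,3,4,5,6,7,8,9,10} 3
  if 0:h drops first: 4 orders

4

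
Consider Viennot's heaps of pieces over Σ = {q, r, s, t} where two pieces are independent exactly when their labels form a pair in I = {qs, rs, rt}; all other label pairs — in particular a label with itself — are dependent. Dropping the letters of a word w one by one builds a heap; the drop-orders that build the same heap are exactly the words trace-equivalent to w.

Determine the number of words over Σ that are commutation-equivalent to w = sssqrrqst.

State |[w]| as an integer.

drop 0:s onto floor
drop 1:s onto {0:s}
drop 2:s onto {1:s}
drop 3:q onto floor
drop 4:r onto {3:q}
drop 5:r onto {4:r}
drop 6:q onto {5:r}
drop 7:s onto {2:s}
drop 8:t onto {6:q, 7:s}
ground layer = {0:s, 3:q}
drop-orders for the pieces not yet dropped (sum over which currently-grounded one goes next):
  1 to go: {8} 1
  2 to go: {6,8} 1  {7,8} 1
  3 to go: {2,7,8} 1  {5,6,8} 1  {6,7,8} 2
  4 to go: {1,2,7,8} 1  {2,6,7,8} 3  {4,5,6,8} 1  {5,6,7,8} 3
  5 to go: {0,1,2,7,8} 1  {1,2,6,7,8} 4  {2,5,6,7,8} 6  {3,4,5,6,8} 1  {4,5,6,7,8} 4
  6 to go: {0,1,2,6,7,8} 5  {1,2,5,6,7,8} 10  {2,4,5,6,7,8} 10  {3,4,5,6,7,8} 5
  7 to go: {0,1,2,5,6,7,8} 15  {1,2,4,5,6,7,8} 20  {2,3,4,5,6,7,8} 15
  if 0:s drops first: 35 orders
  if 3:q drops first: 35 orders
heap linearizations: 70

70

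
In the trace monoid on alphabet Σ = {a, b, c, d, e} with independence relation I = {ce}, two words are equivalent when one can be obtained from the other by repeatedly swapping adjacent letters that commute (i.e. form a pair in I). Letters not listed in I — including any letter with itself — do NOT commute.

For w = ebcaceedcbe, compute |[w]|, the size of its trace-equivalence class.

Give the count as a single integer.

#0=e has no predecessor
#1=b depends on [0:e]
#2=c depends on [1:b]
#3=a depends on [2:c]
#4=c depends on [3:a]
#5=e depends on [3:a]
#6=e depends on [5:e]
#7=d depends on [4:c, 6:e]
#8=c depends on [7:d]
#9=b depends on [8:c]
#10=e depends on [9:b]
sources: [0:e]
N(rest) = Σ N(rest − s) over sources s of rest; N(one piece) = 1:
  size 1 → [10]=1
  size 2 → [9,10]=1
  size 3 → [8,9,10]=1
  size 4 → [7,8,9,10]=1
  size 5 → [4,7,8,9,10]=1  [6,7,8,9,10]=1
  size 6 → [4,6,7,8,9,10]=2  [5,6,7,8,9,10]=1
  size 7 → [4,5,6,7,8,9,10]=3
  size 8 → [3,4,5,6,7,8,9,10]=3
  size 9 → [2,3,4,5,6,7,8,9,10]=3
  first=0(e) contributes 3

3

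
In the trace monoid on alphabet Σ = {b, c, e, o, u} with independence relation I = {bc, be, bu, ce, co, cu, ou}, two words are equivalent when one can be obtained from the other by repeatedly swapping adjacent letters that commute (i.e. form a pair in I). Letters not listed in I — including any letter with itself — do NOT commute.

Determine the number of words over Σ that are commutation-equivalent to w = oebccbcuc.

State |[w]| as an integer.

756

piece 0:o — minimal
piece 1:e rests on {0:o}
piece 2:b rests on {0:o}
piece 3:c — minimal
piece 4:c rests on {3:c}
piece 5:b rests on {2:b}
piece 6:c rests on {4:c}
piece 7:u rests on {1:e}
piece 8:c rests on {6:c}
minimal pieces: {0:o, 3:c}
ways to finish when only these pieces remain (= sum over removing one remaining piece with nothing left below it):
  1 left: {5}→1  {7}→1  {8}→1
  2 left: {1,7}→1  {2,5}→1  {5,7}→2  {5,8}→2  {6,8}→1  {7,8}→2
  3 left: {1,5,7}→3  {1,7,8}→3  {2,5,7}→3  {2,5,8}→3  {4,6,8}→1  {5,6,8}→3  {5,7,8}→6  {6,7,8}→3
  4 left: {1,2,5,7}→6  {1,5,7,8}→12  {1,6,7,8}→6  {2,5,6,8}→6  {2,5,7,8}→12  {3,4,6,8}→1  {4,5,6,8}→4  {4,6,7,8}→4  {5,6,7,8}→12
  5 left: {0,1,2,5,7}→6  {1,2,5,7,8}→30  {1,4,6,7,8}→10  {1,5,6,7,8}→30  {2,4,5,6,8}→10  {2,5,6,7,8}→30  {3,4,5,6,8}→5  {3,4,6,7,8}→5  {4,5,6,7,8}→20
  6 left: {0,1,2,5,7,8}→36  {1,2,5,6,7,8}→90  {1,3,4,6,7,8}→15  {1,4,5,6,7,8}→60  {2,3,4,5,6,8}→15  {2,4,5,6,7,8}→60  {3,4,5,6,7,8}→30
  7 left: {0,1,2,5,6,7,8}→126  {1,2,4,5,6,7,8}→210  {1,3,4,5,6,7,8}→105  {2,3,4,5,6,7,8}→105
  placing 0:o first → 420 extensions
  placing 3:c first → 336 extensions
total linear extensions = 756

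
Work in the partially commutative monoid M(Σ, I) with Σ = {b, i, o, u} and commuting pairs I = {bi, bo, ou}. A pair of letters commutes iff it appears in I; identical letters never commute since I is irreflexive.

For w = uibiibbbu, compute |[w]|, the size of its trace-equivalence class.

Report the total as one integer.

35

0(u) covers ∅
1(i) covers 0:u
2(b) covers 0:u
3(i) covers 1:i
4(i) covers 3:i
5(b) covers 2:b
6(b) covers 5:b
7(b) covers 6:b
8(u) covers 4:i, 7:b
floor of heap: 0:u
completions by unplaced set U, small U first (add the entries for U minus each lowest piece of U):
  |U|=1: {8}:1
  |U|=2: {4,8}:1  {7,8}:1
  |U|=3: {3,4,8}:1  {4,7,8}:2  {6,7,8}:1
  |U|=4: {1,3,4,8}:1  {3,4,7,8}:3  {4,6,7,8}:3  {5,6,7,8}:1
  |U|=5: {1,3,4,7,8}:4  {2,5,6,7,8}:1  {3,4,6,7,8}:6  {4,5,6,7,8}:4
  |U|=6: {1,3,4,6,7,8}:10  {2,4,5,6,7,8}:5  {3,4,5,6,7,8}:10
  |U|=7: {1,3,4,5,6,7,8}:20  {2,3,4,5,6,7,8}:15
  start at 0(u): 35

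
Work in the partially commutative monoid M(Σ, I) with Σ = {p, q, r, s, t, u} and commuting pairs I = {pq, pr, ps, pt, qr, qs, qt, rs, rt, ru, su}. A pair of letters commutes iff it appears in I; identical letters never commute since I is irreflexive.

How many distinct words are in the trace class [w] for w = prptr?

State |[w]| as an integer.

30

piece 0:p — minimal
piece 1:r — minimal
piece 2:p rests on {0:p}
piece 3:t — minimal
piece 4:r rests on {1:r}
minimal pieces: {0:p, 1:r, 3:t}
ways to finish when only these pieces remain (= sum over removing one remaining piece with nothing left below it):
  1 left: {2}→1  {3}→1  {4}→1
  2 left: {0,2}→1  {1,4}→1  {2,3}→2  {2,4}→2  {3,4}→2
  3 left: {0,2,3}→3  {0,2,4}→3  {1,2,4}→3  {1,3,4}→3  {2,3,4}→6
  placing 0:p first → 12 extensions
  placing 1:r first → 12 extensions
  placing 3:t first → 6 extensions
total linear extensions = 30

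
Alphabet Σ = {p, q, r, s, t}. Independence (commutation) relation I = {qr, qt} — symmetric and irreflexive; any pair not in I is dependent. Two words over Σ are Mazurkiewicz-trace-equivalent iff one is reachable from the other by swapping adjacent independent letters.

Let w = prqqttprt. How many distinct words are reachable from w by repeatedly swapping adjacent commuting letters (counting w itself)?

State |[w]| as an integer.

piece 0:p — minimal
piece 1:r rests on {0:p}
piece 2:q rests on {0:p}
piece 3:q rests on {2:q}
piece 4:t rests on {1:r}
piece 5:t rests on {4:t}
piece 6:p rests on {3:q, 5:t}
piece 7:r rests on {6:p}
piece 8:t rests on {7:r}
minimal pieces: {0:p}
ways to finish when only these pieces remain (= sum over removing one remaining piece with nothing left below it):
  1 left: {8}→1
  2 left: {7,8}→1
  3 left: {6,7,8}→1
  4 left: {3,6,7,8}→1  {5,6,7,8}→1
  5 left: {2,3,6,7,8}→1  {3,5,6,7,8}→2  {4,5,6,7,8}→1
  6 left: {1,4,5,6,7,8}→1  {2,3,5,6,7,8}→3  {3,4,5,6,7,8}→3
  7 left: {1,3,4,5,6,7,8}→4  {2,3,4,5,6,7,8}→6
  placing 0:p first → 10 extensions

10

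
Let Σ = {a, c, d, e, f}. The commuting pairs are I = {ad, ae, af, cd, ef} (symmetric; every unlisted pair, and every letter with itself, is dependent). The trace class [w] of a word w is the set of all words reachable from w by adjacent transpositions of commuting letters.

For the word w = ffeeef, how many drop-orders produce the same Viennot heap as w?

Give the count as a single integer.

piece 0:f — minimal
piece 1:f rests on {0:f}
piece 2:e — minimal
piece 3:e rests on {2:e}
piece 4:e rests on {3:e}
piece 5:f rests on {1:f}
minimal pieces: {0:f, 2:e}
ways to finish when only these pieces remain (= sum over removing one remaining piece with nothing left below it):
  1 left: {4}→1  {5}→1
  2 left: {1,5}→1  {3,4}→1  {4,5}→2
  3 left: {0,1,5}→1  {1,4,5}→3  {2,3,4}→1  {3,4,5}→3
  4 left: {0,1,4,5}→4  {1,3,4,5}→6  {2,3,4,5}→4
  placing 0:f first → 10 extensions
  placing 2:e first → 10 extensions
total linear extensions = 20

20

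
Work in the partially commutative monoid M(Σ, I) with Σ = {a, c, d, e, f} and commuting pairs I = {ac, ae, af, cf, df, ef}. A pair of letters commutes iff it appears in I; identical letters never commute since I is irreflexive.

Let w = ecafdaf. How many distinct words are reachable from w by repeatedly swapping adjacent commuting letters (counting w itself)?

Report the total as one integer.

63

piece 0:e — minimal
piece 1:c rests on {0:e}
piece 2:a — minimal
piece 3:f — minimal
piece 4:d rests on {1:c, 2:a}
piece 5:a rests on {4:d}
piece 6:f rests on {3:f}
minimal pieces: {0:e, 2:a, 3:f}
ways to finish when only these pieces remain (= sum over removing one remaining piece with nothing left below it):
  1 left: {5}→1  {6}→1
  2 left: {3,6}→1  {4,5}→1  {5,6}→2
  3 left: {1,4,5}→1  {2,4,5}→1  {3,5,6}→3  {4,5,6}→3
  4 left: {0,1,4,5}→1  {1,2,4,5}→2  {1,4,5,6}→4  {2,4,5,6}→4  {3,4,5,6}→6
  5 left: {0,1,2,4,5}→3  {0,1,4,5,6}→5  {1,2,4,5,6}→10  {1,3,4,5,6}→10  {2,3,4,5,6}→10
  placing 0:e first → 30 extensions
  placing 2:a first → 15 extensions
  placing 3:f first → 18 extensions
total linear extensions = 63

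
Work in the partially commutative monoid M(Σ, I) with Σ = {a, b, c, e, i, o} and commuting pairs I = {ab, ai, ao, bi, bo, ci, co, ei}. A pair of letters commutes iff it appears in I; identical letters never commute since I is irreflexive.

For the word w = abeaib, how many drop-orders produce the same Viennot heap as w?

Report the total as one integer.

piece 0:a — minimal
piece 1:b — minimal
piece 2:e rests on {0:a, 1:b}
piece 3:a rests on {2:e}
piece 4:i — minimal
piece 5:b rests on {2:e}
minimal pieces: {0:a, 1:b, 4:i}
ways to finish when only these pieces remain (= sum over removing one remaining piece with nothing left below it):
  1 left: {3}→1  {4}→1  {5}→1
  2 left: {3,4}→2  {3,5}→2  {4,5}→2
  3 left: {2,3,5}→2  {3,4,5}→6
  4 left: {0,2,3,5}→2  {1,2,3,5}→2  {2,3,4,5}→8
  placing 0:a first → 10 extensions
  placing 1:b first → 10 extensions
  placing 4:i first → 4 extensions
total linear extensions = 24

24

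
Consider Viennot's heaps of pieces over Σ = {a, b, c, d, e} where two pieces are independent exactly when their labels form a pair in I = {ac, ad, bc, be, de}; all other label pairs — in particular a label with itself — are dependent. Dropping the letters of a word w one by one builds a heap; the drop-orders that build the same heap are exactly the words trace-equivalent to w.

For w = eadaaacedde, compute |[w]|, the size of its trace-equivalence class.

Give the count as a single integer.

265

piece 0:e — minimal
piece 1:a rests on {0:e}
piece 2:d — minimal
piece 3:a rests on {1:a}
piece 4:a rests on {3:a}
piece 5:a rests on {4:a}
piece 6:c rests on {0:e, 2:d}
piece 7:e rests on {5:a, 6:c}
piece 8:d rests on {6:c}
piece 9:d rests on {8:d}
piece 10:e rests on {7:e}
minimal pieces: {0:e, 2:d}
ways to finish when only these pieces remain (= sum over removing one remaining piece with nothing left below it):
  1 left: {9}→1  {10}→1
  2 left: {7,10}→1  {8,9}→1  {9,10}→2
  3 left: {5,7,10}→1  {7,9,10}→3  {8,9,10}→3
  4 left: {4,5,7,10}→1  {5,7,9,10}→4  {7,8,9,10}→6
  5 left: {3,4,5,7,10}→1  {4,5,7,9,10}→5  {5,7,8,9,10}→10  {6,7,8,9,10}→6
  6 left: {1,3,4,5,7,10}→1  {2,6,7,8,9,10}→6  {3,4,5,7,9,10}→6  {4,5,7,8,9,10}→15  {5,6,7,8,9,10}→16
  7 left: {1,3,4,5,7,9,10}→7  {2,5,6,7,8,9,10}→22  {3,4,5,7,8,9,10}→21  {4,5,6,7,8,9,10}→31
  8 left: {1,3,4,5,7,8,9,10}→28  {2,4,5,6,7,8,9,10}→53  {3,4,5,6,7,8,9,10}→52
  9 left: {1,3,4,5,6,7,8,9,10}→80  {2,3,4,5,6,7,8,9,10}→105
  placing 0:e first → 185 extensions
  placing 2:d first → 80 extensions
total linear extensions = 265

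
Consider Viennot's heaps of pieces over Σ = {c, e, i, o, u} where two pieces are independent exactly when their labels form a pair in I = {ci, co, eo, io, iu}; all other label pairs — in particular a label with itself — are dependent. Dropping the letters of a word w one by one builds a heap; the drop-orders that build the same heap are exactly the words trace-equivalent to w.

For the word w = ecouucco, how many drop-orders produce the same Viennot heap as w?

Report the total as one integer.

piece 0:e — minimal
piece 1:c rests on {0:e}
piece 2:o — minimal
piece 3:u rests on {1:c, 2:o}
piece 4:u rests on {3:u}
piece 5:c rests on {4:u}
piece 6:c rests on {5:c}
piece 7:o rests on {4:u}
minimal pieces: {0:e, 2:o}
ways to finish when only these pieces remain (= sum over removing one remaining piece with nothing left below it):
  1 left: {6}→1  {7}→1
  2 left: {5,6}→1  {6,7}→2
  3 left: {5,6,7}→3
  4 left: {4,5,6,7}→3
  5 left: {3,4,5,6,7}→3
  6 left: {1,3,4,5,6,7}→3  {2,3,4,5,6,7}→3
  placing 0:e first → 6 extensions
  placing 2:o first → 3 extensions
total linear extensions = 9

9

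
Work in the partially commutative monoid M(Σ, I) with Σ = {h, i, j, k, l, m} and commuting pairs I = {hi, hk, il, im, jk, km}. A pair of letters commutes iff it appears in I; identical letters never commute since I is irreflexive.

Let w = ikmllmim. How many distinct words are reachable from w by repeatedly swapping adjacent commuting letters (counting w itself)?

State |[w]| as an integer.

piece 0:i — minimal
piece 1:k rests on {0:i}
piece 2:m — minimal
piece 3:l rests on {1:k, 2:m}
piece 4:l rests on {3:l}
piece 5:m rests on {4:l}
piece 6:i rests on {1:k}
piece 7:m rests on {5:m}
minimal pieces: {0:i, 2:m}
ways to finish when only these pieces remain (= sum over removing one remaining piece with nothing left below it):
  1 left: {6}→1  {7}→1
  2 left: {5,7}→1  {6,7}→2
  3 left: {4,5,7}→1  {5,6,7}→3
  4 left: {3,4,5,7}→1  {4,5,6,7}→4
  5 left: {2,3,4,5,7}→1  {3,4,5,6,7}→5
  6 left: {1,3,4,5,6,7}→5  {2,3,4,5,6,7}→6
  placing 0:i first → 11 extensions
  placing 2:m first → 5 extensions
total linear extensions = 16

16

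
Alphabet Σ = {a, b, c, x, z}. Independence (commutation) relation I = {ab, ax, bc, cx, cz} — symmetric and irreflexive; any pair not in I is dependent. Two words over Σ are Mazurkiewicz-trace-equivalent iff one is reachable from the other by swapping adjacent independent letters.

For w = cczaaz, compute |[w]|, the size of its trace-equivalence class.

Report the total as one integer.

3

0(c) covers ∅
1(c) covers 0:c
2(z) covers ∅
3(a) covers 1:c, 2:z
4(a) covers 3:a
5(z) covers 4:a
floor of heap: 0:c, 2:z
completions by unplaced set U, small U first (add the entries for U minus each lowest piece of U):
  |U|=1: {5}:1
  |U|=2: {4,5}:1
  |U|=3: {3,4,5}:1
  |U|=4: {1,3,4,5}:1  {2,3,4,5}:1
  start at 0(c): 2
  start at 2(z): 1
sum over floor = 3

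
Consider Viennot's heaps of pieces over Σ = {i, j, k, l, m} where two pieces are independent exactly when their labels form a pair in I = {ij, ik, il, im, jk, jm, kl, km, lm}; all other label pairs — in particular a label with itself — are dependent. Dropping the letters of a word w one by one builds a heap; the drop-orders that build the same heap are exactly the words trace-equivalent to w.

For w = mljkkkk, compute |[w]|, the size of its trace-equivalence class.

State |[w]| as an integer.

105

#0=m has no predecessor
#1=l has no predecessor
#2=j depends on [1:l]
#3=k has no predecessor
#4=k depends on [3:k]
#5=k depends on [4:k]
#6=k depends on [5:k]
sources: [0:m, 1:l, 3:k]
N(rest) = Σ N(rest − s) over sources s of rest; N(one piece) = 1:
  size 1 → [0]=1  [2]=1  [6]=1
  size 2 → [0,2]=2  [0,6]=2  [1,2]=1  [2,6]=2  [5,6]=1
  size 3 → [0,1,2]=3  [0,2,6]=6  [0,5,6]=3  [1,2,6]=3  [2,5,6]=3  [4,5,6]=1
  size 4 → [0,1,2,6]=12  [0,2,5,6]=12  [0,4,5,6]=4  [1,2,5,6]=6  [2,4,5,6]=4  [3,4,5,6]=1
  size 5 → [0,1,2,5,6]=30  [0,2,4,5,6]=20  [0,3,4,5,6]=5  [1,2,4,5,6]=10  [2,3,4,5,6]=5
  first=0(m) contributes 15
  first=1(l) contributes 30
  first=3(k) contributes 60
|[w]| = 105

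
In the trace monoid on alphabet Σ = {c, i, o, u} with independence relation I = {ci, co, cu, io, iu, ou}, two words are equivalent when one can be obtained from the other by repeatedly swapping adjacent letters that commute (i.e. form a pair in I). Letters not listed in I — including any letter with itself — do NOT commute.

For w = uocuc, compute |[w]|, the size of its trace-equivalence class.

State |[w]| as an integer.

#0=u has no predecessor
#1=o has no predecessor
#2=c has no predecessor
#3=u depends on [0:u]
#4=c depends on [2:c]
sources: [0:u, 1:o, 2:c]
N(rest) = Σ N(rest − s) over sources s of rest; N(one piece) = 1:
  size 1 → [1]=1  [3]=1  [4]=1
  size 2 → [0,3]=1  [1,3]=2  [1,4]=2  [2,4]=1  [3,4]=2
  size 3 → [0,1,3]=3  [0,3,4]=3  [1,2,4]=3  [1,3,4]=6  [2,3,4]=3
  first=0(u) contributes 12
  first=1(o) contributes 6
  first=2(c) contributes 12
|[w]| = 30

30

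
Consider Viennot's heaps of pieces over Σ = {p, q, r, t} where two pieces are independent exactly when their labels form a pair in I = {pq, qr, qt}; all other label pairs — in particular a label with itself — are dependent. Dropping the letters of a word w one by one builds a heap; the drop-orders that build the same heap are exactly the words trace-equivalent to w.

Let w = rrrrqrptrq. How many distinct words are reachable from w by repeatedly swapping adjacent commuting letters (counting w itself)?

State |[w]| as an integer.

45

drop 0:r onto floor
drop 1:r onto {0:r}
drop 2:r onto {1:r}
drop 3:r onto {2:r}
drop 4:q onto floor
drop 5:r onto {3:r}
drop 6:p onto {5:r}
drop 7:t onto {6:p}
drop 8:r onto {7:t}
drop 9:q onto {4:q}
ground layer = {0:r, 4:q}
drop-orders for the pieces not yet dropped (sum over which currently-grounded one goes next):
  1 to go: {8} 1  {9} 1
  2 to go: {4,9} 1  {7,8} 1  {8,9} 2
  3 to go: {4,8,9} 3  {6,7,8} 1  {7,8,9} 3
  4 to go: {4,7,8,9} 6  {5,6,7,8} 1  {6,7,8,9} 4
  5 to go: {3,5,6,7,8} 1  {4,6,7,8,9} 10  {5,6,7,8,9} 5
  6 to go: {2,3,5,6,7,8} 1  {3,5,6,7,8,9} 6  {4,5,6,7,8,9} 15
  7 to go: {1,2,3,5,6,7,8} 1  {2,3,5,6,7,8,9} 7  {3,4,5,6,7,8,9} 21
  8 to go: {0,1,2,3,5,6,7,8} 1  {1,2,3,5,6,7,8,9} 8  {2,3,4,5,6,7,8,9} 28
  if 0:r drops first: 36 orders
  if 4:q drops first: 9 orders
heap linearizations: 45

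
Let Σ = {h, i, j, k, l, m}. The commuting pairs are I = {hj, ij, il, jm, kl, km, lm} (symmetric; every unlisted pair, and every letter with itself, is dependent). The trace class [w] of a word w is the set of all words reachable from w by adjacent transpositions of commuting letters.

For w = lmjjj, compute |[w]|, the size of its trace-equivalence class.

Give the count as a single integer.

5

drop 0:l onto floor
drop 1:m onto floor
drop 2:j onto {0:l}
drop 3:j onto {2:j}
drop 4:j onto {3:j}
ground layer = {0:l, 1:m}
drop-orders for the pieces not yet dropped (sum over which currently-grounded one goes next):
  1 to go: {1} 1  {4} 1
  2 to go: {1,4} 2  {3,4} 1
  3 to go: {1,3,4} 3  {2,3,4} 1
  if 0:l drops first: 4 orders
  if 1:m drops first: 1 orders
heap linearizations: 5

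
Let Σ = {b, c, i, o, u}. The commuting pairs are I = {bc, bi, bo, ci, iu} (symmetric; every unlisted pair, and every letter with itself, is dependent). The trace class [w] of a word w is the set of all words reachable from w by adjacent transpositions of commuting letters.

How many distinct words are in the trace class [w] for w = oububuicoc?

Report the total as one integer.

drop 0:o onto floor
drop 1:u onto {0:o}
drop 2:b onto {1:u}
drop 3:u onto {2:b}
drop 4:b onto {3:u}
drop 5:u onto {4:b}
drop 6:i onto {0:o}
drop 7:c onto {5:u}
drop 8:o onto {6:i, 7:c}
drop 9:c onto {8:o}
ground layer = {0:o}
drop-orders for the pieces not yet dropped (sum over which currently-grounded one goes next):
  1 to go: {9} 1
  2 to go: {8,9} 1
  3 to go: {6,8,9} 1  {7,8,9} 1
  4 to go: {5,7,8,9} 1  {6,7,8,9} 2
  5 to go: {4,5,7,8,9} 1  {5,6,7,8,9} 3
  6 to go: {3,4,5,7,8,9} 1  {4,5,6,7,8,9} 4
  7 to go: {2,3,4,5,7,8,9} 1  {3,4,5,6,7,8,9} 5
  8 to go: {1,2,3,4,5,7,8,9} 1  {2,3,4,5,6,7,8,9} 6
  if 0:o drops first: 7 orders

7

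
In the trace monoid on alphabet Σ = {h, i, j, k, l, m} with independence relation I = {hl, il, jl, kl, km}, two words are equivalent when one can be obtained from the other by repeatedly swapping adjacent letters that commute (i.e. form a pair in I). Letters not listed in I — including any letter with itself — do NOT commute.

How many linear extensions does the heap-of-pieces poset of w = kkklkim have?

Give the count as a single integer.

6

0(k) covers ∅
1(k) covers 0:k
2(k) covers 1:k
3(l) covers ∅
4(k) covers 2:k
5(i) covers 4:k
6(m) covers 3:l, 5:i
floor of heap: 0:k, 3:l
completions by unplaced set U, small U first (add the entries for U minus each lowest piece of U):
  |U|=1: {6}:1
  |U|=2: {3,6}:1  {5,6}:1
  |U|=3: {3,5,6}:2  {4,5,6}:1
  |U|=4: {2,4,5,6}:1  {3,4,5,6}:3
  |U|=5: {1,2,4,5,6}:1  {2,3,4,5,6}:4
  start at 0(k): 5
  start at 3(l): 1
sum over floor = 6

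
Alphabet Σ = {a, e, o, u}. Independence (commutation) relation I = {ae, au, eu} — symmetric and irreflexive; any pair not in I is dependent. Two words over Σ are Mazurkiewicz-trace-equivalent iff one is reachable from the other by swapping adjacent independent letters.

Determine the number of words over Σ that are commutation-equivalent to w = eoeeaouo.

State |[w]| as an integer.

#0=e has no predecessor
#1=o depends on [0:e]
#2=e depends on [1:o]
#3=e depends on [2:e]
#4=a depends on [1:o]
#5=o depends on [3:e, 4:a]
#6=u depends on [5:o]
#7=o depends on [6:u]
sources: [0:e]
N(rest) = Σ N(rest − s) over sources s of rest; N(one piece) = 1:
  size 1 → [7]=1
  size 2 → [6,7]=1
  size 3 → [5,6,7]=1
  size 4 → [3,5,6,7]=1  [4,5,6,7]=1
  size 5 → [2,3,5,6,7]=1  [3,4,5,6,7]=2
  size 6 → [2,3,4,5,6,7]=3
  first=0(e) contributes 3

3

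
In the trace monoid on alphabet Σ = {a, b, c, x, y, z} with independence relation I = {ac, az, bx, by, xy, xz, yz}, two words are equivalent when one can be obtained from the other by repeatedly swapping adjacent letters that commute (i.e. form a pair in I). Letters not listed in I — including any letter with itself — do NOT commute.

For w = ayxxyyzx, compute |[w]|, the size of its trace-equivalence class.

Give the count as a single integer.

160

#0=a has no predecessor
#1=y depends on [0:a]
#2=x depends on [0:a]
#3=x depends on [2:x]
#4=y depends on [1:y]
#5=y depends on [4:y]
#6=z has no predecessor
#7=x depends on [3:x]
sources: [0:a, 6:z]
N(rest) = Σ N(rest − s) over sources s of rest; N(one piece) = 1:
  size 1 → [5]=1  [6]=1  [7]=1
  size 2 → [3,7]=1  [4,5]=1  [5,6]=2  [5,7]=2  [6,7]=2
  size 3 → [1,4,5]=1  [2,3,7]=1  [3,5,7]=3  [3,6,7]=3  [4,5,6]=3  [4,5,7]=3  [5,6,7]=6
  size 4 → [1,4,5,6]=4  [1,4,5,7]=4  [2,3,5,7]=4  [2,3,6,7]=4  [3,4,5,7]=6  [3,5,6,7]=12  [4,5,6,7]=12
  size 5 → [1,3,4,5,7]=10  [1,4,5,6,7]=20  [2,3,4,5,7]=10  [2,3,5,6,7]=20  [3,4,5,6,7]=30
  size 6 → [1,2,3,4,5,7]=20  [1,3,4,5,6,7]=60  [2,3,4,5,6,7]=60
  first=0(a) contributes 140
  first=6(z) contributes 20
|[w]| = 160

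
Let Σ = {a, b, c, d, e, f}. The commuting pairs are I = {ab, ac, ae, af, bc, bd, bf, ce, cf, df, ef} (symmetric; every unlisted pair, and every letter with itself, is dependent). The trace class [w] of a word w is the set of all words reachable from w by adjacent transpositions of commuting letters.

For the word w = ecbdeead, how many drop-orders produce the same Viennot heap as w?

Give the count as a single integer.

drop 0:e onto floor
drop 1:c onto floor
drop 2:b onto {0:e}
drop 3:d onto {0:e, 1:c}
drop 4:e onto {2:b, 3:d}
drop 5:e onto {4:e}
drop 6:a onto {3:d}
drop 7:d onto {5:e, 6:a}
ground layer = {0:e, 1:c}
drop-orders for the pieces not yet dropped (sum over which currently-grounded one goes next):
  1 to go: {7} 1
  2 to go: {5,7} 1  {6,7} 1
  3 to go: {4,5,7} 1  {5,6,7} 2
  4 to go: {2,4,5,7} 1  {4,5,6,7} 3
  5 to go: {2,4,5,6,7} 4  {3,4,5,6,7} 3
  6 to go: {1,3,4,5,6,7} 3  {2,3,4,5,6,7} 7
  if 0:e drops first: 10 orders
  if 1:c drops first: 7 orders
heap linearizations: 17

17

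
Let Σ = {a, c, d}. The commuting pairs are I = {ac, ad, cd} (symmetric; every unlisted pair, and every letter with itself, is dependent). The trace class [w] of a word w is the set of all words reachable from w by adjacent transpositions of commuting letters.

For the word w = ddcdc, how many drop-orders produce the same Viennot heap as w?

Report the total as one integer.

10

0(d) covers ∅
1(d) covers 0:d
2(c) covers ∅
3(d) covers 1:d
4(c) covers 2:c
floor of heap: 0:d, 2:c
completions by unplaced set U, small U first (add the entries for U minus each lowest piece of U):
  |U|=1: {3}:1  {4}:1
  |U|=2: {1,3}:1  {2,4}:1  {3,4}:2
  |U|=3: {0,1,3}:1  {1,3,4}:3  {2,3,4}:3
  start at 0(d): 6
  start at 2(c): 4
sum over floor = 10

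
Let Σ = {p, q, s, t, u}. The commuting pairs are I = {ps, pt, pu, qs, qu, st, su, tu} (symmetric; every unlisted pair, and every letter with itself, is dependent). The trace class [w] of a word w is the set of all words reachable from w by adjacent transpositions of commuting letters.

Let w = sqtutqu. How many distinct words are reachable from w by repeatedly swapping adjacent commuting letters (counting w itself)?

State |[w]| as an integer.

0(s) covers ∅
1(q) covers ∅
2(t) covers 1:q
3(u) covers ∅
4(t) covers 2:t
5(q) covers 4:t
6(u) covers 3:u
floor of heap: 0:s, 1:q, 3:u
completions by unplaced set U, small U first (add the entries for U minus each lowest piece of U):
  |U|=1: {0}:1  {5}:1  {6}:1
  |U|=2: {0,5}:2  {0,6}:2  {3,6}:1  {4,5}:1  {5,6}:2
  |U|=3: {0,3,6}:3  {0,4,5}:3  {0,5,6}:6  {2,4,5}:1  {3,5,6}:3  {4,5,6}:3
  |U|=4: {0,2,4,5}:4  {0,3,5,6}:12  {0,4,5,6}:12  {1,2,4,5}:1  {2,4,5,6}:4  {3,4,5,6}:6
  |U|=5: {0,1,2,4,5}:5  {0,2,4,5,6}:20  {0,3,4,5,6}:30  {1,2,4,5,6}:5  {2,3,4,5,6}:10
  start at 0(s): 15
  start at 1(q): 60
  start at 3(u): 30
sum over floor = 105

105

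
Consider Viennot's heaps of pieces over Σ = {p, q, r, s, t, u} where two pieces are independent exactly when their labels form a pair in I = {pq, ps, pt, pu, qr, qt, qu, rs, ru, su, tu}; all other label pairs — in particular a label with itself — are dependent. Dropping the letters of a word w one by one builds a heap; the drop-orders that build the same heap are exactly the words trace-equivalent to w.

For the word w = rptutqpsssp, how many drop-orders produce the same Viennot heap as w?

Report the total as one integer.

3388

#0=r has no predecessor
#1=p depends on [0:r]
#2=t depends on [0:r]
#3=u has no predecessor
#4=t depends on [2:t]
#5=q has no predecessor
#6=p depends on [1:p]
#7=s depends on [4:t, 5:q]
#8=s depends on [7:s]
#9=s depends on [8:s]
#10=p depends on [6:p]
sources: [0:r, 3:u, 5:q]
N(rest) = Σ N(rest − s) over sources s of rest; N(one piece) = 1:
  size 1 → [3]=1  [9]=1  [10]=1
  size 2 → [3,9]=2  [3,10]=2  [6,10]=1  [8,9]=1  [9,10]=2
  size 3 → [1,6,10]=1  [3,6,10]=3  [3,8,9]=3  [3,9,10]=6  [6,9,10]=3  [7,8,9]=1  [8,9,10]=3
  size 4 → [1,3,6,10]=4  [1,6,9,10]=4  [3,6,9,10]=12  [3,7,8,9]=4  [3,8,9,10]=12  [4,7,8,9]=1  [5,7,8,9]=1  [6,8,9,10]=6  [7,8,9,10]=4
  size 5 → [1,3,6,9,10]=20  [1,6,8,9,10]=10  [2,4,7,8,9]=1  [3,4,7,8,9]=5  [3,5,7,8,9]=5  [3,6,8,9,10]=30  [3,7,8,9,10]=20  [4,5,7,8,9]=2  [4,7,8,9,10]=5  [5,7,8,9,10]=5  [6,7,8,9,10]=10
  size 6 → [1,3,6,8,9,10]=60  [1,6,7,8,9,10]=20  [2,3,4,7,8,9]=6  [2,4,5,7,8,9]=3  [2,4,7,8,9,10]=6  [3,4,5,7,8,9]=12  [3,4,7,8,9,10]=30  [3,5,7,8,9,10]=30  [3,6,7,8,9,10]=60  [4,5,7,8,9,10]=12  [4,6,7,8,9,10]=15  [5,6,7,8,9,10]=15
  size 7 → [1,3,6,7,8,9,10]=140  [1,4,6,7,8,9,10]=35  [1,5,6,7,8,9,10]=35  [2,3,4,5,7,8,9]=21  [2,3,4,7,8,9,10]=42  [2,4,5,7,8,9,10]=21  [2,4,6,7,8,9,10]=21  [3,4,5,7,8,9,10]=84  [3,4,6,7,8,9,10]=105  [3,5,6,7,8,9,10]=105  [4,5,6,7,8,9,10]=42
  size 8 → [1,2,4,6,7,8,9,10]=56  [1,3,4,6,7,8,9,10]=280  [1,3,5,6,7,8,9,10]=280  [1,4,5,6,7,8,9,10]=112  [2,3,4,5,7,8,9,10]=168  [2,3,4,6,7,8,9,10]=168  [2,4,5,6,7,8,9,10]=84  [3,4,5,6,7,8,9,10]=336
  size 9 → [0,1,2,4,6,7,8,9,10]=56  [1,2,3,4,6,7,8,9,10]=504  [1,2,4,5,6,7,8,9,10]=252  [1,3,4,5,6,7,8,9,10]=1008  [2,3,4,5,6,7,8,9,10]=756
  first=0(r) contributes 2520
  first=3(u) contributes 308
  first=5(q) contributes 560
|[w]| = 3388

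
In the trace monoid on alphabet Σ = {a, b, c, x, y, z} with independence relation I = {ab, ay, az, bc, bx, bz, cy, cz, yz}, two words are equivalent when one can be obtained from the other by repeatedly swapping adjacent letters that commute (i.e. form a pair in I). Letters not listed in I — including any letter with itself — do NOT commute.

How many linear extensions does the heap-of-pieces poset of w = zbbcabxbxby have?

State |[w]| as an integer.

756

drop 0:z onto floor
drop 1:b onto floor
drop 2:b onto {1:b}
drop 3:c onto floor
drop 4:a onto {3:c}
drop 5:b onto {2:b}
drop 6:x onto {0:z, 4:a}
drop 7:b onto {5:b}
drop 8:x onto {6:x}
drop 9:b onto {7:b}
drop 10:y onto {8:x, 9:b}
ground layer = {0:z, 1:b, 3:c}
drop-orders for the pieces not yet dropped (sum over which currently-grounded one goes next):
  1 to go: {10} 1
  2 to go: {8,10} 1  {9,10} 1
  3 to go: {6,8,10} 1  {7,9,10} 1  {8,9,10} 2
  4 to go: {0,6,8,10} 1  {4,6,8,10} 1  {5,7,9,10} 1  {6,8,9,10} 3  {7,8,9,10} 3
  5 to go: {0,4,6,8,10} 2  {0,6,8,9,10} 4  {2,5,7,9,10} 1  {3,4,6,8,10} 1  {4,6,8,9,10} 4  {5,7,8,9,10} 4  {6,7,8,9,10} 6
  6 to go: {0,3,4,6,8,10} 3  {0,4,6,8,9,10} 10  {0,6,7,8,9,10} 10  {1,2,5,7,9,10} 1  {2,5,7,8,9,10} 5  {3,4,6,8,9,10} 5  {4,6,7,8,9,10} 10  {5,6,7,8,9,10} 10
  7 to go: {0,3,4,6,8,9,10} 18  {0,4,6,7,8,9,10} 30  {0,5,6,7,8,9,10} 20  {1,2,5,7,8,9,10} 6  {2,5,6,7,8,9,10} 15  {3,4,6,7,8,9,10} 15  {4,5,6,7,8,9,10} 20
  8 to go: {0,2,5,6,7,8,9,10} 35  {0,3,4,6,7,8,9,10} 63  {0,4,5,6,7,8,9,10} 70  {1,2,5,6,7,8,9,10} 21  {2,4,5,6,7,8,9,10} 35  {3,4,5,6,7,8,9,10} 35
  9 to go: {0,1,2,5,6,7,8,9,10} 56  {0,2,4,5,6,7,8,9,10} 140  {0,3,4,5,6,7,8,9,10} 168  {1,2,4,5,6,7,8,9,10} 56  {2,3,4,5,6,7,8,9,10} 70
  if 0:z drops first: 126 orders
  if 1:b drops first: 378 orders
  if 3:c drops first: 252 orders
heap linearizations: 756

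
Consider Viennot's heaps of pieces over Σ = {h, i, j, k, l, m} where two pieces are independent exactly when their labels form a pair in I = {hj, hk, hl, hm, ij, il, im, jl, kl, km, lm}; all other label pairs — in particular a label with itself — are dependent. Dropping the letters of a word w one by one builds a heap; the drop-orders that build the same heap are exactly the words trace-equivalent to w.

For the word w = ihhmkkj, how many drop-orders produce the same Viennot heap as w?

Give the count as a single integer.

0(i) covers ∅
1(h) covers 0:i
2(h) covers 1:h
3(m) covers ∅
4(k) covers 0:i
5(k) covers 4:k
6(j) covers 3:m, 5:k
floor of heap: 0:i, 3:m
completions by unplaced set U, small U first (add the entries for U minus each lowest piece of U):
  |U|=1: {2}:1  {6}:1
  |U|=2: {1,2}:1  {2,6}:2  {3,6}:1  {5,6}:1
  |U|=3: {1,2,6}:3  {2,3,6}:3  {2,5,6}:3  {3,5,6}:2  {4,5,6}:1
  |U|=4: {1,2,3,6}:6  {1,2,5,6}:6  {2,3,5,6}:8  {2,4,5,6}:4  {3,4,5,6}:3
  |U|=5: {1,2,3,5,6}:20  {1,2,4,5,6}:10  {2,3,4,5,6}:15
  start at 0(i): 45
  start at 3(m): 10
sum over floor = 55

55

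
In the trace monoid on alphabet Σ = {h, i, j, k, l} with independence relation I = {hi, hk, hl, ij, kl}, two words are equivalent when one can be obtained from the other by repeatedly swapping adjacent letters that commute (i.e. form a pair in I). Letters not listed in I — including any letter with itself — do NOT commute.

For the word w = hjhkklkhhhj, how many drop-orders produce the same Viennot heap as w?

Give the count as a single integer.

piece 0:h — minimal
piece 1:j rests on {0:h}
piece 2:h rests on {1:j}
piece 3:k rests on {1:j}
piece 4:k rests on {3:k}
piece 5:l rests on {1:j}
piece 6:k rests on {4:k}
piece 7:h rests on {2:h}
piece 8:h rests on {7:h}
piece 9:h rests on {8:h}
piece 10:j rests on {5:l, 6:k, 9:h}
minimal pieces: {0:h}
ways to finish when only these pieces remain (= sum over removing one remaining piece with nothing left below it):
  1 left: {10}→1
  2 left: {5,10}→1  {6,10}→1  {9,10}→1
  3 left: {4,6,10}→1  {5,6,10}→2  {5,9,10}→2  {6,9,10}→2  {8,9,10}→1
  4 left: {3,4,6,10}→1  {4,5,6,10}→3  {4,6,9,10}→3  {5,6,9,10}→6  {5,8,9,10}→3  {6,8,9,10}→3  {7,8,9,10}→1
  5 left: {2,7,8,9,10}→1  {3,4,5,6,10}→4  {3,4,6,9,10}→4  {4,5,6,9,10}→12  {4,6,8,9,10}→6  {5,6,8,9,10}→12  {5,7,8,9,10}→4  {6,7,8,9,10}→4
  6 left: {2,5,7,8,9,10}→5  {2,6,7,8,9,10}→5  {3,4,5,6,9,10}→20  {3,4,6,8,9,10}→10  {4,5,6,8,9,10}→30  {4,6,7,8,9,10}→10  {5,6,7,8,9,10}→20
  7 left: {2,4,6,7,8,9,10}→15  {2,5,6,7,8,9,10}→30  {3,4,5,6,8,9,10}→60  {3,4,6,7,8,9,10}→20  {4,5,6,7,8,9,10}→60
  8 left: {2,3,4,6,7,8,9,10}→35  {2,4,5,6,7,8,9,10}→105  {3,4,5,6,7,8,9,10}→140
  9 left: {2,3,4,5,6,7,8,9,10}→280
  placing 0:h first → 280 extensions

280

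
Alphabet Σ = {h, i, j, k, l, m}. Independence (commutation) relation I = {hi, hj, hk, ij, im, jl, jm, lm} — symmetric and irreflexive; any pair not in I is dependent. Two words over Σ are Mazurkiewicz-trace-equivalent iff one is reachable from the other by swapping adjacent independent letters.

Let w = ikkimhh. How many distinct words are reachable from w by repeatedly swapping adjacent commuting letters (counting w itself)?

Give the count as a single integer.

#0=i has no predecessor
#1=k depends on [0:i]
#2=k depends on [1:k]
#3=i depends on [2:k]
#4=m depends on [2:k]
#5=h depends on [4:m]
#6=h depends on [5:h]
sources: [0:i]
N(rest) = Σ N(rest − s) over sources s of rest; N(one piece) = 1:
  size 1 → [3]=1  [6]=1
  size 2 → [3,6]=2  [5,6]=1
  size 3 → [3,5,6]=3  [4,5,6]=1
  size 4 → [3,4,5,6]=4
  size 5 → [2,3,4,5,6]=4
  first=0(i) contributes 4

4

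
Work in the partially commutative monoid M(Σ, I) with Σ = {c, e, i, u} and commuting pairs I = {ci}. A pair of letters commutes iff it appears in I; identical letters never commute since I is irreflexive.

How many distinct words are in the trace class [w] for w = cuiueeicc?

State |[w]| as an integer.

piece 0:c — minimal
piece 1:u rests on {0:c}
piece 2:i rests on {1:u}
piece 3:u rests on {2:i}
piece 4:e rests on {3:u}
piece 5:e rests on {4:e}
piece 6:i rests on {5:e}
piece 7:c rests on {5:e}
piece 8:c rests on {7:c}
minimal pieces: {0:c}
ways to finish when only these pieces remain (= sum over removing one remaining piece with nothing left below it):
  1 left: {6}→1  {8}→1
  2 left: {6,8}→2  {7,8}→1
  3 left: {6,7,8}→3
  4 left: {5,6,7,8}→3
  5 left: {4,5,6,7,8}→3
  6 left: {3,4,5,6,7,8}→3
  7 left: {2,3,4,5,6,7,8}→3
  placing 0:c first → 3 extensions

3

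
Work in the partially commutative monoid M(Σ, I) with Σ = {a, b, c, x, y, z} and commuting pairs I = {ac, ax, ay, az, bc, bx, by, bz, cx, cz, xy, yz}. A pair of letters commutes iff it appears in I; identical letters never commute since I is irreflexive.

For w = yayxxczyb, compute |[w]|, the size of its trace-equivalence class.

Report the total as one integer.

drop 0:y onto floor
drop 1:a onto floor
drop 2:y onto {0:y}
drop 3:x onto floor
drop 4:x onto {3:x}
drop 5:c onto {2:y}
drop 6:z onto {4:x}
drop 7:y onto {5:c}
drop 8:b onto {1:a}
ground layer = {0:y, 1:a, 3:x}
drop-orders for the pieces not yet dropped (sum over which currently-grounded one goes next):
  1 to go: {6} 1  {7} 1  {8} 1
  2 to go: {1,8} 1  {4,6} 1  {5,7} 1  {6,7} 2  {6,8} 2  {7,8} 2
  3 to go: {1,6,8} 3  {1,7,8} 3  {2,5,7} 1  {3,4,6} 1  {4,6,7} 3  {4,6,8} 3  {5,6,7} 3  {5,7,8} 3  {6,7,8} 6
  4 to go: {0,2,5,7} 1  {1,4,6,8} 6  {1,5,7,8} 6  {1,6,7,8} 12  {2,5,6,7} 4  {2,5,7,8} 4  {3,4,6,7} 4  {3,4,6,8} 4  {4,5,6,7} 6  {4,6,7,8} 12  {5,6,7,8} 12
  5 to go: {0,2,5,6,7} 5  {0,2,5,7,8} 5  {1,2,5,7,8} 10  {1,3,4,6,8} 10  {1,4,6,7,8} 30  {1,5,6,7,8} 30  {2,4,5,6,7} 10  {2,5,6,7,8} 20  {3,4,5,6,7} 10  {3,4,6,7,8} 20  {4,5,6,7,8} 30
  6 to go: {0,1,2,5,7,8} 15  {0,2,4,5,6,7} 15  {0,2,5,6,7,8} 30  {1,2,5,6,7,8} 60  {1,3,4,6,7,8} 60  {1,4,5,6,7,8} 90  {2,3,4,5,6,7} 20  {2,4,5,6,7,8} 60  {3,4,5,6,7,8} 60
  7 to go: {0,1,2,5,6,7,8} 105  {0,2,3,4,5,6,7} 35  {0,2,4,5,6,7,8} 105  {1,2,4,5,6,7,8} 210  {1,3,4,5,6,7,8} 210  {2,3,4,5,6,7,8} 140
  if 0:y drops first: 560 orders
  if 1:a drops first: 280 orders
  if 3:x drops first: 420 orders
heap linearizations: 1260

1260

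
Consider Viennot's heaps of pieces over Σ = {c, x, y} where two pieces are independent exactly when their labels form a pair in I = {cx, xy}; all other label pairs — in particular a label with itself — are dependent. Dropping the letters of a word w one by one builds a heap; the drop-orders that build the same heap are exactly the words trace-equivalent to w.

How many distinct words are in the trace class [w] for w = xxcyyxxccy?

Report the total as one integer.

210

drop 0:x onto floor
drop 1:x onto {0:x}
drop 2:c onto floor
drop 3:y onto {2:c}
drop 4:y onto {3:y}
drop 5:x onto {1:x}
drop 6:x onto {5:x}
drop 7:c onto {4:y}
drop 8:c onto {7:c}
drop 9:y onto {8:c}
ground layer = {0:x, 2:c}
drop-orders for the pieces not yet dropped (sum over which currently-grounded one goes next):
  1 to go: {6} 1  {9} 1
  2 to go: {5,6} 1  {6,9} 2  {8,9} 1
  3 to go: {1,5,6} 1  {5,6,9} 3  {6,8,9} 3  {7,8,9} 1
  4 to go: {0,1,5,6} 1  {1,5,6,9} 4  {4,7,8,9} 1  {5,6,8,9} 6  {6,7,8,9} 4
  5 to go: {0,1,5,6,9} 5  {1,5,6,8,9} 10  {3,4,7,8,9} 1  {4,6,7,8,9} 5  {5,6,7,8,9} 10
  6 to go: {0,1,5,6,8,9} 15  {1,5,6,7,8,9} 20  {2,3,4,7,8,9} 1  {3,4,6,7,8,9} 6  {4,5,6,7,8,9} 15
  7 to go: {0,1,5,6,7,8,9} 35  {1,4,5,6,7,8,9} 35  {2,3,4,6,7,8,9} 7  {3,4,5,6,7,8,9} 21
  8 to go: {0,1,4,5,6,7,8,9} 70  {1,3,4,5,6,7,8,9} 56  {2,3,4,5,6,7,8,9} 28
  if 0:x drops first: 84 orders
  if 2:c drops first: 126 orders
heap linearizations: 210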